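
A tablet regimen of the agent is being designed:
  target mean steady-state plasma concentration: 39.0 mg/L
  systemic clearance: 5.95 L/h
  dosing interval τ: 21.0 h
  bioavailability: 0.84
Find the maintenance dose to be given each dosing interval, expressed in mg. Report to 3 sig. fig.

5800 mg

At steady state, F × (Dose/τ) = Css × CL.
Dose = Css × CL × τ / F = 39.0 × 5.950 × 21.0 / 0.84 = 5801 mg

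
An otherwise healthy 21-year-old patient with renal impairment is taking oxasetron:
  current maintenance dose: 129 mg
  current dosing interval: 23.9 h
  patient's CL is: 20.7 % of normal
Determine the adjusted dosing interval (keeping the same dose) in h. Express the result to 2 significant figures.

To keep the same average steady-state level, dosing rate must scale with clearance.
CL ratio = 20.7 / 100 = 0.2070
New interval (same dose) = 23.9 / 0.2070 = 115.5 h

120 h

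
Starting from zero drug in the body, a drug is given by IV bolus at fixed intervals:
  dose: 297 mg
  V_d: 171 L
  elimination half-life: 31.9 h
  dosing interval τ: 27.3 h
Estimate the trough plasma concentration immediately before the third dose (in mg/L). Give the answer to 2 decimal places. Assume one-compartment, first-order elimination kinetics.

1.49 mg/L

C₀ per dose = Dose / Vd = 297 / 171 = 1.737 mg/L
k = ln2 / t½ = 0.693147 / 31.9 = 0.02173 h⁻¹
Fraction remaining after one interval: r = e^(−kτ) = e^(−0.02173 × 27.3) = 0.5525
Before dose 3, 2 doses have been given (aged 1τ, 2τ).
C_trough = C₀ × (r + r²) = 1.737 × (0.5525 + 0.3053) = 1.490 mg/L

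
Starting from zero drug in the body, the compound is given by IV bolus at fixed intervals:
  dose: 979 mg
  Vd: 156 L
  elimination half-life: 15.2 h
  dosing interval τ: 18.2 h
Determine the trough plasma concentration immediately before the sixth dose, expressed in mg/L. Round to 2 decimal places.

C₀ per dose = Dose / Vd = 979 / 156 = 6.276 mg/L
k = ln2 / t½ = 0.693147 / 15.2 = 0.04560 h⁻¹
Fraction remaining after one interval: r = e^(−kτ) = e^(−0.04560 × 18.2) = 0.4361
Before dose 6, 5 doses have been given (aged 1τ, 2τ, 3τ, 4τ, 5τ).
C_trough = C₀ × (r + r² + … + r^5) = C₀ × r(1−r^5)/(1−r)
        = 6.276 × 0.4361 × (1 − 0.01577) / (1 − 0.4361) = 4.777 mg/L

4.78 mg/L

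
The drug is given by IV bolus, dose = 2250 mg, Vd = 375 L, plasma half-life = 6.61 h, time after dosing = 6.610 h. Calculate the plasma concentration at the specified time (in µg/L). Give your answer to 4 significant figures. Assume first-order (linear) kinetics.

C₀ = Dose / Vd = 2250 / 375 = 6.000 mg/L
k = ln2 / t½ = 0.693147 / 6.61 = 0.1049 h⁻¹
t / t½ = 6.610 / 6.61 = 1 half-lives
C = C₀ × (1/2)^1 = 6.000 × 0.5000 = 3.000 mg/L
Convert: 3.000 mg/L × 1000 = 3000 µg/L

3000 µg/L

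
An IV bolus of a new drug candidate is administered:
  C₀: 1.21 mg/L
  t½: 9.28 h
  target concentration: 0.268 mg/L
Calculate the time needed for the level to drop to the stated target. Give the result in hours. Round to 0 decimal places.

k = ln2 / t½ = 0.693147 / 9.28 = 0.07469 h⁻¹
t = ln(C₀ / C) / k = ln(1.210 / 0.268) / 0.07469
  = ln(4.515) / 0.07469 = 1.507 / 0.07469 = 20.18 h

20 h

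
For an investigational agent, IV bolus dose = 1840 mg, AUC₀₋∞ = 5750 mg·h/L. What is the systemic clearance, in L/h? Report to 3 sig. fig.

CL = Dose / AUC = 1840 / 5750 = 0.3200 L/h

0.320 L/h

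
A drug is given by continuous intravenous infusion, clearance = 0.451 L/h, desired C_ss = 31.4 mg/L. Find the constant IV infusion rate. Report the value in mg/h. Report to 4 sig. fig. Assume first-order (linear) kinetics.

14.16 mg/h

At steady state, infusion rate R₀ = Css × CL = 31.4 × 0.4510 = 14.16 mg/h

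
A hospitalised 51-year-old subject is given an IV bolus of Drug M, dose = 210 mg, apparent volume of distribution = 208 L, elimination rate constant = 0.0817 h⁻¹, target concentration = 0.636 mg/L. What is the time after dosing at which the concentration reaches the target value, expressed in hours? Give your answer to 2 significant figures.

C₀ = Dose / Vd = 210.0 / 208 = 1.010 mg/L
t = ln(C₀ / C) / k = ln(1.010 / 0.636) / 0.08170
  = ln(1.588) / 0.08170 = 0.4625 / 0.08170 = 5.661 h

5.7 h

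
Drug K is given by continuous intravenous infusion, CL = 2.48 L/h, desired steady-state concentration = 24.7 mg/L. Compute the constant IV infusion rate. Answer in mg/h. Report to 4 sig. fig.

61.26 mg/h

At steady state, infusion rate R₀ = Css × CL = 24.7 × 2.480 = 61.26 mg/h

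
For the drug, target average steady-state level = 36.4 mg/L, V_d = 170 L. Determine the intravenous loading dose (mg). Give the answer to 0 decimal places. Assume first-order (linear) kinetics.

LD = Css × Vd = 36.4 × 170 = 6188 mg

6188 mg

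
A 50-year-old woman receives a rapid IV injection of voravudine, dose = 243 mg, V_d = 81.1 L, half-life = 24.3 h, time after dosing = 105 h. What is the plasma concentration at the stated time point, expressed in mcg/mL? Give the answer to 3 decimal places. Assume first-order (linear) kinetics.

C₀ = Dose / Vd = 243.0 / 81.1 = 2.996 mg/L
k = ln2 / t½ = 0.693147 / 24.3 = 0.02852 h⁻¹
C = C₀ · e^(−k·t) = 2.996 × e^(−0.02852 × 105)
  = 2.996 × 0.05006 = 0.1500 mg/L
(0.1500 mg/L = 0.1500 mcg/mL)

0.150 mcg/mL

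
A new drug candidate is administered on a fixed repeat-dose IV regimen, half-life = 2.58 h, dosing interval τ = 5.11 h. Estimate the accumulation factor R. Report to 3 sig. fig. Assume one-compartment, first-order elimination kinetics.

1.34

k = ln2 / t½ = 0.693147 / 2.58 = 0.2687 h⁻¹
e^(−kτ) = e^(−0.2687 × 5.11) = 0.2533
Accumulation ratio R = 1 / (1 − e^(−kτ)) = 1 / (1 − 0.2533) = 1.339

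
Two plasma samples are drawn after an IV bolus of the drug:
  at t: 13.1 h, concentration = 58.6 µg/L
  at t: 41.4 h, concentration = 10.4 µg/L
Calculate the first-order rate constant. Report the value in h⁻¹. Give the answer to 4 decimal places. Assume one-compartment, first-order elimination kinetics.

k = ln(C₁/C₂) / (t₂ − t₁) = ln(58.6/10.4) / (41.4 − 13.1)
  = 1.729 / 28.30 = 0.06110 h⁻¹

0.0611 h⁻¹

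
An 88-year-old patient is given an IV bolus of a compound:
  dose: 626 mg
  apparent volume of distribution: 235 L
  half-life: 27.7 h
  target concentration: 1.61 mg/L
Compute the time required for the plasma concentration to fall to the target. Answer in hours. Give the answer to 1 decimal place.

C₀ = Dose / Vd = 626.0 / 235 = 2.664 mg/L
k = ln2 / t½ = 0.693147 / 27.7 = 0.02502 h⁻¹
t = ln(C₀ / C) / k = ln(2.664 / 1.61) / 0.02502
  = ln(1.655) / 0.02502 = 0.5038 / 0.02502 = 20.14 h

20.1 h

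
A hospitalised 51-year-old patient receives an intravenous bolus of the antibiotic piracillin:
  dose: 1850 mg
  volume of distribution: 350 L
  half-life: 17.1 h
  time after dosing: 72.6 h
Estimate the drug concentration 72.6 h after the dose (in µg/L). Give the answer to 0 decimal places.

C₀ = Dose / Vd = 1850 / 350 = 5.286 mg/L
k = ln2 / t½ = 0.693147 / 17.1 = 0.04053 h⁻¹
C = C₀ · e^(−k·t) = 5.286 × e^(−0.04053 × 72.6)
  = 5.286 × 0.05273 = 0.2787 mg/L
Convert: 0.2787 mg/L × 1000 = 278.7 µg/L

279 µg/L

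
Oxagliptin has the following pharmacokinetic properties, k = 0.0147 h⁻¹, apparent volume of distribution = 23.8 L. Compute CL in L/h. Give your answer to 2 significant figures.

CL = k × Vd = 0.0147 × 23.8 = 0.3499 L/h

0.35 L/h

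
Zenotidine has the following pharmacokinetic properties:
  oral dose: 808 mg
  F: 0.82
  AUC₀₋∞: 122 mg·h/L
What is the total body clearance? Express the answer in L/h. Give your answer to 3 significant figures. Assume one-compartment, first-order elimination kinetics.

5.43 L/h

CL = F·Dose / AUC = 0.82 × 808 / 122 = 5.431 L/h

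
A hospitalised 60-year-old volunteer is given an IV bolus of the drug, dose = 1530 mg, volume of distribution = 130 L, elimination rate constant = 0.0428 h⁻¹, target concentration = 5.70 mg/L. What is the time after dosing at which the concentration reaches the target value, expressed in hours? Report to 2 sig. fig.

17 h

C₀ = Dose / Vd = 1530 / 130 = 11.77 mg/L
t = ln(C₀ / C) / k = ln(11.77 / 5.70) / 0.04280
  = ln(2.065) / 0.04280 = 0.7251 / 0.04280 = 16.94 h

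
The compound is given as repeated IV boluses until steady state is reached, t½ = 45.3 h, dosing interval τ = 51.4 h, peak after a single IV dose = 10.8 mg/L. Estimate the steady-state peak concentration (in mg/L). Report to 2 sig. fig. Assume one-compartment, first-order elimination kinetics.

20 mg/L

k = ln2 / t½ = 0.693147 / 45.3 = 0.01530 h⁻¹
e^(−kτ) = e^(−0.01530 × 51.4) = 0.4555
Accumulation ratio R = 1 / (1 − e^(−kτ)) = 1 / (1 − 0.4555) = 1.837
Steady-state peak = C₀ × R = 10.8 × 1.837 = 19.84 mg/L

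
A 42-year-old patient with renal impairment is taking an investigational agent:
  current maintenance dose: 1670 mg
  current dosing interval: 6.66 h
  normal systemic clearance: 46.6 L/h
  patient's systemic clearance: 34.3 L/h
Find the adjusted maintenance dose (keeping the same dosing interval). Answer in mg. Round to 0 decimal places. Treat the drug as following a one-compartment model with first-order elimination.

To keep the same average steady-state level, dosing rate must scale with clearance.
CL ratio = 34.3 / 46.6 = 0.7361
New dose (same interval) = 1670 × 0.7361 = 1229 mg

1229 mg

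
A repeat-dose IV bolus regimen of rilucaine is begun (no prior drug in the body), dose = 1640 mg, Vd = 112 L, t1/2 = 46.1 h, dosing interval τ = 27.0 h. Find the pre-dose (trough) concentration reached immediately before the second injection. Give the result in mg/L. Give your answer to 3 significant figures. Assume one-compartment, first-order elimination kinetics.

C₀ per dose = Dose / Vd = 1640 / 112 = 14.64 mg/L
k = ln2 / t½ = 0.693147 / 46.1 = 0.01504 h⁻¹
Fraction remaining after one interval: r = e^(−kτ) = e^(−0.01504 × 27.0) = 0.6663
Before dose 2, 1 dose has been given (aged 1τ).
C_trough = C₀ × r = 14.64 × 0.6663 = 9.755 mg/L

9.76 mg/L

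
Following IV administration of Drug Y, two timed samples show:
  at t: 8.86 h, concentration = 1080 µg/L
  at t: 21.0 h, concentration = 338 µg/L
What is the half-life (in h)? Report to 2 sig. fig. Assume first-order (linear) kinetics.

k = ln(C₁/C₂) / (t₂ − t₁) = ln(1080/338) / (21.0 − 8.86)
  = 1.162 / 12.14 = 0.09572 h⁻¹
t½ = ln2 / k = 0.693147 / 0.09572 = 7.241 h

7.2 h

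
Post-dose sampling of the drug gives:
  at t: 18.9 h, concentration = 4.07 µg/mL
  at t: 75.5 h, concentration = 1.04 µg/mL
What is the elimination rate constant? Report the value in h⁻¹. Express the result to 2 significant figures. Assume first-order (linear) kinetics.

0.024 h⁻¹

k = ln(C₁/C₂) / (t₂ − t₁) = ln(4.07/1.04) / (75.5 − 18.9)
  = 1.364 / 56.60 = 0.02410 h⁻¹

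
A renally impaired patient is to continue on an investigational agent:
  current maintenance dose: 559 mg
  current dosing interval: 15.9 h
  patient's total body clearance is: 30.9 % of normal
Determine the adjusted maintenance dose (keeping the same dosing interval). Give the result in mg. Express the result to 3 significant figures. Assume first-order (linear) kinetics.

To keep the same average steady-state level, dosing rate must scale with clearance.
CL ratio = 30.9 / 100 = 0.3090
New dose (same interval) = 559 × 0.3090 = 172.7 mg

173 mg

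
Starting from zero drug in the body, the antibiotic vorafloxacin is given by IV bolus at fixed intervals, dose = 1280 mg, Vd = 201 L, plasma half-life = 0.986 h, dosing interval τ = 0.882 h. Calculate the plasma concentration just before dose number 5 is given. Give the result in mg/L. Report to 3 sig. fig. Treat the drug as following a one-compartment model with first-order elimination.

6.79 mg/L

C₀ per dose = Dose / Vd = 1280 / 201 = 6.368 mg/L
k = ln2 / t½ = 0.693147 / 0.986 = 0.7030 h⁻¹
Fraction remaining after one interval: r = e^(−kτ) = e^(−0.7030 × 0.882) = 0.5379
Before dose 5, 4 doses have been given (aged 1τ, 2τ, 3τ, 4τ).
C_trough = C₀ × (r + r² + … + r^4) = C₀ × r(1−r^4)/(1−r)
        = 6.368 × 0.5379 × (1 − 0.08372) / (1 − 0.5379) = 6.792 mg/L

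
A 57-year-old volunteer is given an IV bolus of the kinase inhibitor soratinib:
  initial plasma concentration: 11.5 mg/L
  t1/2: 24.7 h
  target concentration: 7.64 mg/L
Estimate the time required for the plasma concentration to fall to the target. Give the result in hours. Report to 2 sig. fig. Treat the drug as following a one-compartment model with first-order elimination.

15 h

k = ln2 / t½ = 0.693147 / 24.7 = 0.02806 h⁻¹
t = ln(C₀ / C) / k = ln(11.50 / 7.64) / 0.02806
  = ln(1.505) / 0.02806 = 0.4088 / 0.02806 = 14.57 h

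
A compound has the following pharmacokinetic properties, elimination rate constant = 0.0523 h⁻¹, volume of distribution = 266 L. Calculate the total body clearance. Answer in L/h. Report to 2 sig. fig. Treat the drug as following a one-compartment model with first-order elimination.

14 L/h

CL = k × Vd = 0.0523 × 266 = 13.91 L/h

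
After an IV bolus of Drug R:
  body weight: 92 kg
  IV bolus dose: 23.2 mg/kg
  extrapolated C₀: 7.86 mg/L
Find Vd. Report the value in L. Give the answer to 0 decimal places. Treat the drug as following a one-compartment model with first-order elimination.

272 L

Dose = 23.2 × 92 = 2134 mg
Vd = Dose / C₀ = 2134 / 7.86 = 271.5 L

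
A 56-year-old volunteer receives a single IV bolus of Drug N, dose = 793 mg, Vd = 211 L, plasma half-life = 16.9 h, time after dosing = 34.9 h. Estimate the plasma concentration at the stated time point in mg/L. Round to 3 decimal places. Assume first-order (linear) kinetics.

C₀ = Dose / Vd = 793.0 / 211 = 3.758 mg/L
k = ln2 / t½ = 0.693147 / 16.9 = 0.04101 h⁻¹
C = C₀ · e^(−k·t) = 3.758 × e^(−0.04101 × 34.9)
  = 3.758 × 0.2390 = 0.8982 mg/L

0.898 mg/L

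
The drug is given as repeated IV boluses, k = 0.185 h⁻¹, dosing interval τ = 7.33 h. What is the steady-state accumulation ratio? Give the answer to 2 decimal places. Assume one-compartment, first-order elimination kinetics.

e^(−kτ) = e^(−0.1850 × 7.33) = 0.2577
Accumulation ratio R = 1 / (1 − e^(−kτ)) = 1 / (1 − 0.2577) = 1.347

1.35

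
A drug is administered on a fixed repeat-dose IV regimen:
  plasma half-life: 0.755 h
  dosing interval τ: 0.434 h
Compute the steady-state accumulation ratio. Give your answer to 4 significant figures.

k = ln2 / t½ = 0.693147 / 0.755 = 0.9181 h⁻¹
e^(−kτ) = e^(−0.9181 × 0.434) = 0.6714
Accumulation ratio R = 1 / (1 − e^(−kτ)) = 1 / (1 − 0.6714) = 3.043

3.043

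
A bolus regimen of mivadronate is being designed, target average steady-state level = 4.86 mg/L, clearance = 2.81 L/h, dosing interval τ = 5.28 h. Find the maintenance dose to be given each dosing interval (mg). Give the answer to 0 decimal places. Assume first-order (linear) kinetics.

72 mg

At steady state, Dose/τ = Css × CL.
Dose = Css × CL × τ = 4.86 × 2.810 × 5.28 = 72.11 mg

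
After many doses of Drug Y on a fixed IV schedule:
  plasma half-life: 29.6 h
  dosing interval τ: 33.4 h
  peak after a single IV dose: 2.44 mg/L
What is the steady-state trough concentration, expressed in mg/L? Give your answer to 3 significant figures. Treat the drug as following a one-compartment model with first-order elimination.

2.06 mg/L

k = ln2 / t½ = 0.693147 / 29.6 = 0.02342 h⁻¹
e^(−kτ) = e^(−0.02342 × 33.4) = 0.4574
Accumulation ratio R = 1 / (1 − e^(−kτ)) = 1 / (1 − 0.4574) = 1.843
Steady-state trough = C₀ × R × e^(−kτ) = 2.44 × 1.843 × 0.4574 = 2.057 mg/L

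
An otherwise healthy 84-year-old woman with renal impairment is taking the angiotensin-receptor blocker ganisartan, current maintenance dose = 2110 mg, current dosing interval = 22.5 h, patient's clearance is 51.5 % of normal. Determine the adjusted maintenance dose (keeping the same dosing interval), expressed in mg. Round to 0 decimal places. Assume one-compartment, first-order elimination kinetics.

1087 mg

To keep the same average steady-state level, dosing rate must scale with clearance.
CL ratio = 51.5 / 100 = 0.5150
New dose (same interval) = 2110 × 0.5150 = 1087 mg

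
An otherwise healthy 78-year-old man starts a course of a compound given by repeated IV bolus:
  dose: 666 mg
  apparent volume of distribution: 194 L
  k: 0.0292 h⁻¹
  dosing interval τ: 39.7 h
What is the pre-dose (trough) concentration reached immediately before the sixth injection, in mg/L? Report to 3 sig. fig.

1.56 mg/L

C₀ per dose = Dose / Vd = 666 / 194 = 3.433 mg/L
Fraction remaining after one interval: r = e^(−kτ) = e^(−0.02920 × 39.7) = 0.3137
Before dose 6, 5 doses have been given (aged 1τ, 2τ, 3τ, 4τ, 5τ).
C_trough = C₀ × (r + r² + … + r^5) = C₀ × r(1−r^5)/(1−r)
        = 3.433 × 0.3137 × (1 − 0.003038) / (1 − 0.3137) = 1.564 mg/L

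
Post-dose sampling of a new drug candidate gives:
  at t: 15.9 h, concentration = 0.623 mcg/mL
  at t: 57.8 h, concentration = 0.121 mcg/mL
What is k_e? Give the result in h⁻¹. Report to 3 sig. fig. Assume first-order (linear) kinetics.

0.0391 h⁻¹

k = ln(C₁/C₂) / (t₂ − t₁) = ln(0.623/0.121) / (57.8 − 15.9)
  = 1.639 / 41.90 = 0.03912 h⁻¹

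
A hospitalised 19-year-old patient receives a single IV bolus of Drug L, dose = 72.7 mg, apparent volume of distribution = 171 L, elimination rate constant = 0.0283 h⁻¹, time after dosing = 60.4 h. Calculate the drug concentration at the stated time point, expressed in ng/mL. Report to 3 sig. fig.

76.9 ng/mL

C₀ = Dose / Vd = 72.70 / 171 = 0.4251 mg/L
C = C₀ · e^(−k·t) = 0.4251 × e^(−0.02830 × 60.4)
  = 0.4251 × 0.1810 = 0.07694 mg/L
Convert: 0.07694 mg/L × 1000 = 76.94 ng/mL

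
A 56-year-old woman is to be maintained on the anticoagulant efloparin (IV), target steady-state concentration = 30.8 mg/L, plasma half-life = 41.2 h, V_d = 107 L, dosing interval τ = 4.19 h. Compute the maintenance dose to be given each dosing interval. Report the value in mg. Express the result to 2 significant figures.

k = ln2 / t½ = 0.693147 / 41.2 = 0.01682 h⁻¹
CL = k × Vd = 0.01682 × 107 = 1.800 L/h
At steady state, Dose/τ = Css × CL.
Dose = Css × CL × τ = 30.8 × 1.800 × 4.19 = 232.3 mg

230 mg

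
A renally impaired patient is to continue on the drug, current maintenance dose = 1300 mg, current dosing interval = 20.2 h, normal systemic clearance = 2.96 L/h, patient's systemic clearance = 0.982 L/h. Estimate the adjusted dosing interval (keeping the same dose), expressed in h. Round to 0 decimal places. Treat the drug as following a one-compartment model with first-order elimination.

To keep the same average steady-state level, dosing rate must scale with clearance.
CL ratio = 0.982 / 2.96 = 0.3318
New interval (same dose) = 20.2 / 0.3318 = 60.88 h

61 h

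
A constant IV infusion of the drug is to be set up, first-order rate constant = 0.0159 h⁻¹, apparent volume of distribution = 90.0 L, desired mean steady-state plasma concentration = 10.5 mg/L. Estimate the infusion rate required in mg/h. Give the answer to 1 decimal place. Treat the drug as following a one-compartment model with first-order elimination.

CL = k × Vd = 0.01590 × 90.0 = 1.431 L/h
At steady state, infusion rate R₀ = Css × CL = 10.5 × 1.431 = 15.03 mg/h

15.0 mg/h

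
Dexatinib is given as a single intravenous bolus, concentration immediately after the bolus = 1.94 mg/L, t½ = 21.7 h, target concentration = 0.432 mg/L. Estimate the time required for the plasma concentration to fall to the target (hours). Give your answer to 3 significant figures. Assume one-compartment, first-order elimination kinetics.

47.0 h

k = ln2 / t½ = 0.693147 / 21.7 = 0.03194 h⁻¹
t = ln(C₀ / C) / k = ln(1.940 / 0.432) / 0.03194
  = ln(4.491) / 0.03194 = 1.502 / 0.03194 = 47.03 h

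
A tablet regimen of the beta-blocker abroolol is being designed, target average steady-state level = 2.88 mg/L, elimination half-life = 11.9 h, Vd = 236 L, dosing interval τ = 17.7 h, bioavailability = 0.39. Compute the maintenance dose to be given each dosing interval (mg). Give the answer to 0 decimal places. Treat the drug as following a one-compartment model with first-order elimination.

1797 mg

k = ln2 / t½ = 0.693147 / 11.9 = 0.05825 h⁻¹
CL = k × Vd = 0.05825 × 236 = 13.75 L/h
At steady state, F × (Dose/τ) = Css × CL.
Dose = Css × CL × τ / F = 2.88 × 13.75 × 17.7 / 0.39 = 1797 mg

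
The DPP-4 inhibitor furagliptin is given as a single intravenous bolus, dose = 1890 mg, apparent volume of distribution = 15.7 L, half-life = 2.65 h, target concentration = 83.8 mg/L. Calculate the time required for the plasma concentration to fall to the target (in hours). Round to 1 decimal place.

C₀ = Dose / Vd = 1890 / 15.7 = 120.4 mg/L
k = ln2 / t½ = 0.693147 / 2.65 = 0.2616 h⁻¹
t = ln(C₀ / C) / k = ln(120.4 / 83.8) / 0.2616
  = ln(1.437) / 0.2616 = 0.3626 / 0.2616 = 1.386 h

1.4 h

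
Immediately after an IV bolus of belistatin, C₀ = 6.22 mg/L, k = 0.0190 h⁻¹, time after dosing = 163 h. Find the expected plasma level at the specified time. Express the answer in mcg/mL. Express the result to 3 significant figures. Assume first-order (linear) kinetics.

0.281 mcg/mL

C = C₀ · e^(−k·t) = 6.220 × e^(−0.01900 × 163)
  = 6.220 × 0.04518 = 0.2810 mg/L
(0.2810 mg/L = 0.2810 mcg/mL)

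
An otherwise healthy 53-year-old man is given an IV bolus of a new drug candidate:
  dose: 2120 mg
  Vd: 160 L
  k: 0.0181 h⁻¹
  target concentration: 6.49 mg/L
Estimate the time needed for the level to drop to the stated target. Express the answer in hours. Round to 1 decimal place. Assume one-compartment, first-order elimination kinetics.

39.4 h

C₀ = Dose / Vd = 2120 / 160 = 13.25 mg/L
t = ln(C₀ / C) / k = ln(13.25 / 6.49) / 0.01810
  = ln(2.042) / 0.01810 = 0.7139 / 0.01810 = 39.44 h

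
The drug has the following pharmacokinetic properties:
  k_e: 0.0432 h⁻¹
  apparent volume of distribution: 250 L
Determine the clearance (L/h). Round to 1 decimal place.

CL = k × Vd = 0.0432 × 250 = 10.80 L/h

10.8 L/h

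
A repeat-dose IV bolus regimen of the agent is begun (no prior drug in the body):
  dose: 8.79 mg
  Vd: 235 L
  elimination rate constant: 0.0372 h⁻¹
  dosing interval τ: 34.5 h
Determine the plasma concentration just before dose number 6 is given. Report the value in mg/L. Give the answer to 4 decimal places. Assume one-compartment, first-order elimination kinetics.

0.0143 mg/L

C₀ per dose = Dose / Vd = 8.79 / 235 = 0.03740 mg/L
Fraction remaining after one interval: r = e^(−kτ) = e^(−0.03720 × 34.5) = 0.2771
Before dose 6, 5 doses have been given (aged 1τ, 2τ, 3τ, 4τ, 5τ).
C_trough = C₀ × (r + r² + … + r^5) = C₀ × r(1−r^5)/(1−r)
        = 0.03740 × 0.2771 × (1 − 0.001634) / (1 − 0.2771) = 0.01431 mg/L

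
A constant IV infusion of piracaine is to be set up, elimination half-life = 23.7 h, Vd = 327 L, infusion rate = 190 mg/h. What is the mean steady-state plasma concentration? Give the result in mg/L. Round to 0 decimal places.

k = ln2 / t½ = 0.693147 / 23.7 = 0.02925 h⁻¹
CL = k × Vd = 0.02925 × 327 = 9.565 L/h
At steady state Css = R₀ / CL = 190 / 9.565 = 19.86 mg/L

20 mg/L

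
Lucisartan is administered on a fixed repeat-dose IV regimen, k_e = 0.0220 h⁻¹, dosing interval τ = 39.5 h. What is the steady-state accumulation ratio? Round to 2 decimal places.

1.72

e^(−kτ) = e^(−0.02200 × 39.5) = 0.4194
Accumulation ratio R = 1 / (1 − e^(−kτ)) = 1 / (1 − 0.4194) = 1.722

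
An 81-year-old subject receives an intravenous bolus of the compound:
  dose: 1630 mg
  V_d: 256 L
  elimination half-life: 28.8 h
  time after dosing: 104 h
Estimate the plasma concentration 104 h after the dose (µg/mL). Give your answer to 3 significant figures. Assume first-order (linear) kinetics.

0.521 µg/mL

C₀ = Dose / Vd = 1630 / 256 = 6.367 mg/L
k = ln2 / t½ = 0.693147 / 28.8 = 0.02407 h⁻¹
C = C₀ · e^(−k·t) = 6.367 × e^(−0.02407 × 104)
  = 6.367 × 0.08182 = 0.5209 mg/L
(0.5209 mg/L = 0.5209 µg/mL)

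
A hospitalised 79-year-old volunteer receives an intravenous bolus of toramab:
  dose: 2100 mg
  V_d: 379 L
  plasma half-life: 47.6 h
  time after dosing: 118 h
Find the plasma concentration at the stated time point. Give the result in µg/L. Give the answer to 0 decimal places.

994 µg/L

C₀ = Dose / Vd = 2100 / 379 = 5.541 mg/L
k = ln2 / t½ = 0.693147 / 47.6 = 0.01456 h⁻¹
C = C₀ · e^(−k·t) = 5.541 × e^(−0.01456 × 118)
  = 5.541 × 0.1794 = 0.9941 mg/L
Convert: 0.9941 mg/L × 1000 = 994.1 µg/L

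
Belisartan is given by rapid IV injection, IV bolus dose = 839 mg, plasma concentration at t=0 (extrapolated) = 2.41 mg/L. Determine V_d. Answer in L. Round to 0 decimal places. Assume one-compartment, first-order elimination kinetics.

Vd = Dose / C₀ = 839.0 / 2.41 = 348.1 L

348 L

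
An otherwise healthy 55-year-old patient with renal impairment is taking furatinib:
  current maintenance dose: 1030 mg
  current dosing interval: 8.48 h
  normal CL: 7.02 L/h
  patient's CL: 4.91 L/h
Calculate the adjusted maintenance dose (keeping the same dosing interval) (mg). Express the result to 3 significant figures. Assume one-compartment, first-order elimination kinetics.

To keep the same average steady-state level, dosing rate must scale with clearance.
CL ratio = 4.91 / 7.02 = 0.6994
New dose (same interval) = 1030 × 0.6994 = 720.4 mg

720 mg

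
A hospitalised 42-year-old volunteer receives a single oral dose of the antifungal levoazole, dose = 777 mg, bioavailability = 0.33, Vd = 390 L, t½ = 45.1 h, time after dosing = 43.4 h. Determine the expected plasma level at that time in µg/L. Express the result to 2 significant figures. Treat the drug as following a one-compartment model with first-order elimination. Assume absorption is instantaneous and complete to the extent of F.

340 µg/L

Amount reaching circulation = F × Dose = 0.33 × 777.0 = 256.4 mg
C₀ = F·Dose / Vd = 256.4 / 390 = 0.6574 mg/L
k = ln2 / t½ = 0.693147 / 45.1 = 0.01537 h⁻¹
C = C₀ · e^(−k·t) = 0.6574 × e^(−0.01537 × 43.4)
  = 0.6574 × 0.5132 = 0.3374 mg/L
Convert: 0.3374 mg/L × 1000 = 337.4 µg/L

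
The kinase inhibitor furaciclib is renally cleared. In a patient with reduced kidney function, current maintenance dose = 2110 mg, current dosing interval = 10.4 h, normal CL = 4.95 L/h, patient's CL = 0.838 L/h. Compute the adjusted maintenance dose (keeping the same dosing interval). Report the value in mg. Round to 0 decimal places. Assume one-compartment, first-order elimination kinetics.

To keep the same average steady-state level, dosing rate must scale with clearance.
CL ratio = 0.838 / 4.95 = 0.1693
New dose (same interval) = 2110 × 0.1693 = 357.2 mg

357 mg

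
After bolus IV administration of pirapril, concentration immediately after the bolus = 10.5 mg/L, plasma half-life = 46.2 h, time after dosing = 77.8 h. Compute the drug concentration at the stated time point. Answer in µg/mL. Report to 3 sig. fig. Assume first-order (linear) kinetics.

k = ln2 / t½ = 0.693147 / 46.2 = 0.01500 h⁻¹
C = C₀ · e^(−k·t) = 10.50 × e^(−0.01500 × 77.8)
  = 10.50 × 0.3113 = 3.269 mg/L
(3.269 mg/L = 3.269 µg/mL)

3.27 µg/mL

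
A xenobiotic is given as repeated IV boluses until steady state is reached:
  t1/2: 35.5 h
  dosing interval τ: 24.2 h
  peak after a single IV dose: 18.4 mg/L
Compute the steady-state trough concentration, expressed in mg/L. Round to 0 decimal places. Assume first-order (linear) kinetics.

k = ln2 / t½ = 0.693147 / 35.5 = 0.01953 h⁻¹
e^(−kτ) = e^(−0.01953 × 24.2) = 0.6234
Accumulation ratio R = 1 / (1 − e^(−kτ)) = 1 / (1 − 0.6234) = 2.655
Steady-state trough = C₀ × R × e^(−kτ) = 18.4 × 2.655 × 0.6234 = 30.45 mg/L

30 mg/L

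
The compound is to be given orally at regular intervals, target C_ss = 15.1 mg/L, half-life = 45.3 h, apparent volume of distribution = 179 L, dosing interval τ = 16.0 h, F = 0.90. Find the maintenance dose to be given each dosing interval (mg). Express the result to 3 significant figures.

k = ln2 / t½ = 0.693147 / 45.3 = 0.01530 h⁻¹
CL = k × Vd = 0.01530 × 179 = 2.739 L/h
At steady state, F × (Dose/τ) = Css × CL.
Dose = Css × CL × τ / F = 15.1 × 2.739 × 16.0 / 0.90 = 735.3 mg

735 mg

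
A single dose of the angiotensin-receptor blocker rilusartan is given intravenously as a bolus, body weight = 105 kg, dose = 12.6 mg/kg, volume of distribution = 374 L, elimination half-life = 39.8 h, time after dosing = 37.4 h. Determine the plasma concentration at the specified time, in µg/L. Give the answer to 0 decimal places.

Total dose = 12.6 × 105 = 1323 mg
C₀ = Dose / Vd = 1323 / 374 = 3.537 mg/L
k = ln2 / t½ = 0.693147 / 39.8 = 0.01742 h⁻¹
C = C₀ · e^(−k·t) = 3.537 × e^(−0.01742 × 37.4)
  = 3.537 × 0.5213 = 1.844 mg/L
Convert: 1.844 mg/L × 1000 = 1844 µg/L

1844 µg/L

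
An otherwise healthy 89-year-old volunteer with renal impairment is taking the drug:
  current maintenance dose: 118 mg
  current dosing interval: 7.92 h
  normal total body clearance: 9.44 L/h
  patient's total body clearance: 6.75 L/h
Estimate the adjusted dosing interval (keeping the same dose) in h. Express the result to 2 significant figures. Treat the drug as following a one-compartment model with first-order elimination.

11 h

To keep the same average steady-state level, dosing rate must scale with clearance.
CL ratio = 6.75 / 9.44 = 0.7150
New interval (same dose) = 7.92 / 0.7150 = 11.08 h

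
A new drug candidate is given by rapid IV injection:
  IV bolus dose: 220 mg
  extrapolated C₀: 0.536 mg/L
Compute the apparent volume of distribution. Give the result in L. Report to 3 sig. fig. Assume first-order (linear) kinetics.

410 L

Vd = Dose / C₀ = 220.0 / 0.536 = 410.4 L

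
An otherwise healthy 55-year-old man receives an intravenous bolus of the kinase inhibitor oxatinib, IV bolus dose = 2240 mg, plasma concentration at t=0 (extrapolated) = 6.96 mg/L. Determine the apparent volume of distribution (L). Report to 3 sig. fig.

Vd = Dose / C₀ = 2240 / 6.96 = 321.8 L

322 L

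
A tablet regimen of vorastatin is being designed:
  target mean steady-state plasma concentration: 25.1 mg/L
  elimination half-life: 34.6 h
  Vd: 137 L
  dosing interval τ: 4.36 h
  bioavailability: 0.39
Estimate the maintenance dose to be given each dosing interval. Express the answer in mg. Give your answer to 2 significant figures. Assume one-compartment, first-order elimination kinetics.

770 mg

k = ln2 / t½ = 0.693147 / 34.6 = 0.02003 h⁻¹
CL = k × Vd = 0.02003 × 137 = 2.744 L/h
At steady state, F × (Dose/τ) = Css × CL.
Dose = Css × CL × τ / F = 25.1 × 2.744 × 4.36 / 0.39 = 770.0 mg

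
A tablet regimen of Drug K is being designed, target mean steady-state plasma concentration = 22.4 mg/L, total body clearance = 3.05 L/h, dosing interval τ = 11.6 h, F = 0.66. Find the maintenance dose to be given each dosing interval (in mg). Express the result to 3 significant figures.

1200 mg

At steady state, F × (Dose/τ) = Css × CL.
Dose = Css × CL × τ / F = 22.4 × 3.050 × 11.6 / 0.66 = 1201 mg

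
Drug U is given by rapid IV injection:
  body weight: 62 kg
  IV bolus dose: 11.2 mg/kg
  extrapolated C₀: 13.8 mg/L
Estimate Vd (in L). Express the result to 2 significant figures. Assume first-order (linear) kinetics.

50 L

Dose = 11.2 × 62 = 694.4 mg
Vd = Dose / C₀ = 694.4 / 13.8 = 50.32 L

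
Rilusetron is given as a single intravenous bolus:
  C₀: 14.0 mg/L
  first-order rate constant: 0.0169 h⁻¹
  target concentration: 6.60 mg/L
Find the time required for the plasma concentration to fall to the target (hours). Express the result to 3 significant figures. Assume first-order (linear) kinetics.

t = ln(C₀ / C) / k = ln(14.00 / 6.60) / 0.01690
  = ln(2.121) / 0.01690 = 0.7519 / 0.01690 = 44.49 h

44.5 h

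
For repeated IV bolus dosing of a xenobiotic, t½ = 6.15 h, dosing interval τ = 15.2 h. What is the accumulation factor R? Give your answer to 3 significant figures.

k = ln2 / t½ = 0.693147 / 6.15 = 0.1127 h⁻¹
e^(−kτ) = e^(−0.1127 × 15.2) = 0.1803
Accumulation ratio R = 1 / (1 − e^(−kτ)) = 1 / (1 − 0.1803) = 1.220

1.22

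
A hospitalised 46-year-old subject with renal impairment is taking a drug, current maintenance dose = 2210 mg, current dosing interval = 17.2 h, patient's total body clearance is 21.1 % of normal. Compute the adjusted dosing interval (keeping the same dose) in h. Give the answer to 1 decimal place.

81.5 h

To keep the same average steady-state level, dosing rate must scale with clearance.
CL ratio = 21.1 / 100 = 0.2110
New interval (same dose) = 17.2 / 0.2110 = 81.52 h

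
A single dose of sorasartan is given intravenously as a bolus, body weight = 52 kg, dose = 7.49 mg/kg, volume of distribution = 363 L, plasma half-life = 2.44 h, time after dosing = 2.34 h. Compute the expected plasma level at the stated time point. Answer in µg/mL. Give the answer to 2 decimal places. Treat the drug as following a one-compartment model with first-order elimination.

0.55 µg/mL

Total dose = 7.49 × 52 = 389.5 mg
C₀ = Dose / Vd = 389.5 / 363 = 1.073 mg/L
k = ln2 / t½ = 0.693147 / 2.44 = 0.2841 h⁻¹
C = C₀ · e^(−k·t) = 1.073 × e^(−0.2841 × 2.34)
  = 1.073 × 0.5144 = 0.5520 mg/L
(0.5520 mg/L = 0.5520 µg/mL)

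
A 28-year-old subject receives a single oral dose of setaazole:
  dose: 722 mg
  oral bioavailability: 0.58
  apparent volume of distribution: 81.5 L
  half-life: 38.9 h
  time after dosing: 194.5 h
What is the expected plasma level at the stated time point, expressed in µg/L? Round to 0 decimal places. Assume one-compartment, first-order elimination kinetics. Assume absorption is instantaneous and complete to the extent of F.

161 µg/L

Amount reaching circulation = F × Dose = 0.58 × 722.0 = 418.8 mg
C₀ = F·Dose / Vd = 418.8 / 81.5 = 5.139 mg/L
k = ln2 / t½ = 0.693147 / 38.9 = 0.01782 h⁻¹
t / t½ = 194.5 / 38.9 = 5 half-lives
C = C₀ × (1/2)^5 = 5.139 × 0.03125 = 0.1606 mg/L
Convert: 0.1606 mg/L × 1000 = 160.6 µg/L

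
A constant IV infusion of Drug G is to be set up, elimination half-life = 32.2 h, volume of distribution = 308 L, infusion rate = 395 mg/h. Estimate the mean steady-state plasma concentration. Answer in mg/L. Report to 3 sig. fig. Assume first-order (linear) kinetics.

59.6 mg/L

k = ln2 / t½ = 0.693147 / 32.2 = 0.02153 h⁻¹
CL = k × Vd = 0.02153 × 308 = 6.631 L/h
At steady state Css = R₀ / CL = 395 / 6.631 = 59.57 mg/L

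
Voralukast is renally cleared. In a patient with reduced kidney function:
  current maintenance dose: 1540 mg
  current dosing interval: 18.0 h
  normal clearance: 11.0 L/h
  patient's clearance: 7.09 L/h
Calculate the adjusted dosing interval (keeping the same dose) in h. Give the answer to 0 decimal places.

To keep the same average steady-state level, dosing rate must scale with clearance.
CL ratio = 7.09 / 11.0 = 0.6445
New interval (same dose) = 18.0 / 0.6445 = 27.93 h

28 h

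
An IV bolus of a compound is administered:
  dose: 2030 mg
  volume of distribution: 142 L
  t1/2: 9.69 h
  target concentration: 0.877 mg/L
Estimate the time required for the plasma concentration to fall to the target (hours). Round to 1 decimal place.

C₀ = Dose / Vd = 2030 / 142 = 14.30 mg/L
k = ln2 / t½ = 0.693147 / 9.69 = 0.07153 h⁻¹
t = ln(C₀ / C) / k = ln(14.30 / 0.877) / 0.07153
  = ln(16.31) / 0.07153 = 2.792 / 0.07153 = 39.03 h

39.0 h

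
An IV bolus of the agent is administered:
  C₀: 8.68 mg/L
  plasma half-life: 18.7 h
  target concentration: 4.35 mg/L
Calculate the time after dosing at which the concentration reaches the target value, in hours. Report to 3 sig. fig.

k = ln2 / t½ = 0.693147 / 18.7 = 0.03707 h⁻¹
t = ln(C₀ / C) / k = ln(8.680 / 4.35) / 0.03707
  = ln(1.995) / 0.03707 = 0.6906 / 0.03707 = 18.63 h

18.6 h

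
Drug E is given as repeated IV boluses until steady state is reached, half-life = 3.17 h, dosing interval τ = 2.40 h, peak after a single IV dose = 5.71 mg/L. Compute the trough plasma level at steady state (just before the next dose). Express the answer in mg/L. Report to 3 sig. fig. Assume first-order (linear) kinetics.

8.27 mg/L

k = ln2 / t½ = 0.693147 / 3.17 = 0.2187 h⁻¹
e^(−kτ) = e^(−0.2187 × 2.40) = 0.5916
Accumulation ratio R = 1 / (1 − e^(−kτ)) = 1 / (1 − 0.5916) = 2.449
Steady-state trough = C₀ × R × e^(−kτ) = 5.71 × 2.449 × 0.5916 = 8.273 mg/L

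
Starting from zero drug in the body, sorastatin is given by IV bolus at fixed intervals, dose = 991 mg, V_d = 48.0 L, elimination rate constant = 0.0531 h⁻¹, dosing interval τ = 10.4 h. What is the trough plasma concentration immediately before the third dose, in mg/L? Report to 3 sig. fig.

18.7 mg/L

C₀ per dose = Dose / Vd = 991 / 48.0 = 20.65 mg/L
Fraction remaining after one interval: r = e^(−kτ) = e^(−0.05310 × 10.4) = 0.5757
Before dose 3, 2 doses have been given (aged 1τ, 2τ).
C_trough = C₀ × (r + r²) = 20.65 × (0.5757 + 0.3314) = 18.73 mg/L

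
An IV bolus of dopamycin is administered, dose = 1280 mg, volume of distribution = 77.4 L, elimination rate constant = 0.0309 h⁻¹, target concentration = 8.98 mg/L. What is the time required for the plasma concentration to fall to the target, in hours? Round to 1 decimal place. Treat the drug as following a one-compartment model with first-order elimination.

C₀ = Dose / Vd = 1280 / 77.4 = 16.54 mg/L
t = ln(C₀ / C) / k = ln(16.54 / 8.98) / 0.03090
  = ln(1.842) / 0.03090 = 0.6109 / 0.03090 = 19.77 h

19.8 h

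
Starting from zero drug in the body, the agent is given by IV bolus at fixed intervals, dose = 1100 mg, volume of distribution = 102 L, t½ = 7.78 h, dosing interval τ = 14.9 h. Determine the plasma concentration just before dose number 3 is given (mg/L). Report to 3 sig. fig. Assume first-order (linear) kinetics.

3.62 mg/L

C₀ per dose = Dose / Vd = 1100 / 102 = 10.78 mg/L
k = ln2 / t½ = 0.693147 / 7.78 = 0.08909 h⁻¹
Fraction remaining after one interval: r = e^(−kτ) = e^(−0.08909 × 14.9) = 0.2652
Before dose 3, 2 doses have been given (aged 1τ, 2τ).
C_trough = C₀ × (r + r²) = 10.78 × (0.2652 + 0.07033) = 3.617 mg/L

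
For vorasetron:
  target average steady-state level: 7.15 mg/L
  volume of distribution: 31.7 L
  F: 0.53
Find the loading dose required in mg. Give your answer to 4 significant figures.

427.7 mg

LD = Css × Vd / F = 7.15 × 31.7 / 0.53 = 427.7 mg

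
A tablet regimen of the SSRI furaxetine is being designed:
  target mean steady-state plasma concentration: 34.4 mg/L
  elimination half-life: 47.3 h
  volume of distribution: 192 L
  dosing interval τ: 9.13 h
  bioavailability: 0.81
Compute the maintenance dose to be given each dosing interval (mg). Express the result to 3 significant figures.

k = ln2 / t½ = 0.693147 / 47.3 = 0.01465 h⁻¹
CL = k × Vd = 0.01465 × 192 = 2.813 L/h
At steady state, F × (Dose/τ) = Css × CL.
Dose = Css × CL × τ / F = 34.4 × 2.813 × 9.13 / 0.81 = 1091 mg

1090 mg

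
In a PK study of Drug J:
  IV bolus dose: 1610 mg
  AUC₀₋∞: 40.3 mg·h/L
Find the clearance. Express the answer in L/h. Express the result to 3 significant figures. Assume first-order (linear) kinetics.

CL = Dose / AUC = 1610 / 40.3 = 39.95 L/h

40.0 L/h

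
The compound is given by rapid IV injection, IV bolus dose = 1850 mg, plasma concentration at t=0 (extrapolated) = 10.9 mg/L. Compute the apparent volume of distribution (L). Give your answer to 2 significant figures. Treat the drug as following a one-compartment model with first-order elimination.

170 L

Vd = Dose / C₀ = 1850 / 10.9 = 169.7 L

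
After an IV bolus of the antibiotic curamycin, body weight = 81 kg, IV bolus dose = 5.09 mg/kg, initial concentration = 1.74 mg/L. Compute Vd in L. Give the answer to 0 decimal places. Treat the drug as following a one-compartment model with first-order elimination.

Dose = 5.09 × 81 = 412.3 mg
Vd = Dose / C₀ = 412.3 / 1.74 = 237.0 L

237 L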